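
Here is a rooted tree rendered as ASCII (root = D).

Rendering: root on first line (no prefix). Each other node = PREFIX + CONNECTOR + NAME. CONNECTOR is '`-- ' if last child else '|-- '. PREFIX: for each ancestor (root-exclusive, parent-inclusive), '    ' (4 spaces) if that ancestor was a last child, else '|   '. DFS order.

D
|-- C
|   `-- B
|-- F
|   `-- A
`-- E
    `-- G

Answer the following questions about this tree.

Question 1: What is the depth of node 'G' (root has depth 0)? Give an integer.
Path from root to G: D -> E -> G
Depth = number of edges = 2

Answer: 2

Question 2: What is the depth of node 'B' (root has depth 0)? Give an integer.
Path from root to B: D -> C -> B
Depth = number of edges = 2

Answer: 2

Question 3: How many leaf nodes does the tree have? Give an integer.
Answer: 3

Derivation:
Leaves (nodes with no children): A, B, G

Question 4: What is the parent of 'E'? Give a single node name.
Answer: D

Derivation:
Scan adjacency: E appears as child of D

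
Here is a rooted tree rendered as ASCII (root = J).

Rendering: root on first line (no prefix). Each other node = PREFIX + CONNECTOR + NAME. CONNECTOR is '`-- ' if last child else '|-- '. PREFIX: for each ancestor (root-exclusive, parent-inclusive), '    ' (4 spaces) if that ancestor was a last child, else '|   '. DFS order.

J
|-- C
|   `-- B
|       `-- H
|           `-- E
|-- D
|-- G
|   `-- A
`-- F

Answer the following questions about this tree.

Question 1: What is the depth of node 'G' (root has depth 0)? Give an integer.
Answer: 1

Derivation:
Path from root to G: J -> G
Depth = number of edges = 1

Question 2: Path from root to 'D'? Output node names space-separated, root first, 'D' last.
Walk down from root: J -> D

Answer: J D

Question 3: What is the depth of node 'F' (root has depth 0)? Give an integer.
Path from root to F: J -> F
Depth = number of edges = 1

Answer: 1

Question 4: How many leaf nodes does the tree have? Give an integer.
Answer: 4

Derivation:
Leaves (nodes with no children): A, D, E, F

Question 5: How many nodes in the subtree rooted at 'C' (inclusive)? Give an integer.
Subtree rooted at C contains: B, C, E, H
Count = 4

Answer: 4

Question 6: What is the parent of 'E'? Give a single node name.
Answer: H

Derivation:
Scan adjacency: E appears as child of H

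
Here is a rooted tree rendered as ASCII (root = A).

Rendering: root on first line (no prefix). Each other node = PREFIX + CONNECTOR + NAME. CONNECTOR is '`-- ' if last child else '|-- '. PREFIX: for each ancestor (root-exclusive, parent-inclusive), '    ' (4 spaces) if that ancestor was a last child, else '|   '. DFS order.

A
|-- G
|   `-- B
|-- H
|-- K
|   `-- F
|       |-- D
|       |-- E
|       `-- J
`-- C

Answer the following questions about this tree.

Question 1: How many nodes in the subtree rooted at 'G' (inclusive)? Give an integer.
Answer: 2

Derivation:
Subtree rooted at G contains: B, G
Count = 2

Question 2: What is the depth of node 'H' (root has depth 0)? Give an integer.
Answer: 1

Derivation:
Path from root to H: A -> H
Depth = number of edges = 1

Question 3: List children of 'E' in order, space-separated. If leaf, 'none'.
Answer: none

Derivation:
Node E's children (from adjacency): (leaf)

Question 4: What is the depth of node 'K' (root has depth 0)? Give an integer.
Path from root to K: A -> K
Depth = number of edges = 1

Answer: 1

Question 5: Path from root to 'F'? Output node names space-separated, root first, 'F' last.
Walk down from root: A -> K -> F

Answer: A K F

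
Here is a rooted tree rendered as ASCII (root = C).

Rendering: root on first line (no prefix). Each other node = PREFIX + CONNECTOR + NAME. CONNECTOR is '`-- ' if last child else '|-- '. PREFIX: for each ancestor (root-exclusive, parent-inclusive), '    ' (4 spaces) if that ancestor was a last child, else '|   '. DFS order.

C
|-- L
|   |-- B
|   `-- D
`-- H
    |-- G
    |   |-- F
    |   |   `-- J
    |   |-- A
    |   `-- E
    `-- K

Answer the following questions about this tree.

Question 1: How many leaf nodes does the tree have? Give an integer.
Leaves (nodes with no children): A, B, D, E, J, K

Answer: 6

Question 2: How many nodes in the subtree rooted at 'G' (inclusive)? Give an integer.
Answer: 5

Derivation:
Subtree rooted at G contains: A, E, F, G, J
Count = 5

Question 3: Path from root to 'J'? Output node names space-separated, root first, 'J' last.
Answer: C H G F J

Derivation:
Walk down from root: C -> H -> G -> F -> J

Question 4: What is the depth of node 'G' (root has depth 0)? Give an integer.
Answer: 2

Derivation:
Path from root to G: C -> H -> G
Depth = number of edges = 2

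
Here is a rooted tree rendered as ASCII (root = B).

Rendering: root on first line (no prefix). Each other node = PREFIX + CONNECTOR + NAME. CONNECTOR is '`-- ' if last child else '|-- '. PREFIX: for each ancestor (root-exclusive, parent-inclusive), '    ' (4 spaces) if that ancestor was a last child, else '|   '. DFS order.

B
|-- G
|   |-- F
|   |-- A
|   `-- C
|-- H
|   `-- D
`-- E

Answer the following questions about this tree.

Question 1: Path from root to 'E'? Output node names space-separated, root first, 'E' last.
Walk down from root: B -> E

Answer: B E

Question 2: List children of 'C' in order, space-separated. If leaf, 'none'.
Node C's children (from adjacency): (leaf)

Answer: none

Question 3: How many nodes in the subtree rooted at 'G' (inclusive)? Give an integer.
Subtree rooted at G contains: A, C, F, G
Count = 4

Answer: 4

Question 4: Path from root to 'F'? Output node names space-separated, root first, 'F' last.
Answer: B G F

Derivation:
Walk down from root: B -> G -> F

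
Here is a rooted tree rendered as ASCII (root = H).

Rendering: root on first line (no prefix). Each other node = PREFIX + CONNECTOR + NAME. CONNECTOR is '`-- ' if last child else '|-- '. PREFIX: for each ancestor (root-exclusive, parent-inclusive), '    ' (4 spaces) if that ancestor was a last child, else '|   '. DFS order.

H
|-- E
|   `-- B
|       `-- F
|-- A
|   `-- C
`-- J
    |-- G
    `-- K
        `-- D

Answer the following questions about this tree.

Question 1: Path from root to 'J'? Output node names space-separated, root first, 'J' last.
Answer: H J

Derivation:
Walk down from root: H -> J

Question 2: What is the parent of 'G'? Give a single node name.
Scan adjacency: G appears as child of J

Answer: J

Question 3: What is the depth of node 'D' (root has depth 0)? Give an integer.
Path from root to D: H -> J -> K -> D
Depth = number of edges = 3

Answer: 3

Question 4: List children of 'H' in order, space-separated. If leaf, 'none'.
Answer: E A J

Derivation:
Node H's children (from adjacency): E, A, J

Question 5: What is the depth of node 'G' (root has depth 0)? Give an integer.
Answer: 2

Derivation:
Path from root to G: H -> J -> G
Depth = number of edges = 2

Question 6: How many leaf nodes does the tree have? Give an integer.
Answer: 4

Derivation:
Leaves (nodes with no children): C, D, F, G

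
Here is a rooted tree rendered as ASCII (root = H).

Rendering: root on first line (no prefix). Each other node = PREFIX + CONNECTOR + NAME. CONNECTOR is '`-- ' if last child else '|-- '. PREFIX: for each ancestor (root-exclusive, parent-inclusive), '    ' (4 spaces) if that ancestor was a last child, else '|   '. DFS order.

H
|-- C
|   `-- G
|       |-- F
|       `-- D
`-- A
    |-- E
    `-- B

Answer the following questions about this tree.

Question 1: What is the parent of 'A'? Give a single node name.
Scan adjacency: A appears as child of H

Answer: H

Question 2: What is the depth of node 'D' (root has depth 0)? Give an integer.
Path from root to D: H -> C -> G -> D
Depth = number of edges = 3

Answer: 3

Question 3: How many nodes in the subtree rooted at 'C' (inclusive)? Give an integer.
Answer: 4

Derivation:
Subtree rooted at C contains: C, D, F, G
Count = 4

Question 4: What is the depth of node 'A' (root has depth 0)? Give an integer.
Path from root to A: H -> A
Depth = number of edges = 1

Answer: 1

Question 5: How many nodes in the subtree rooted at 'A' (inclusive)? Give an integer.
Subtree rooted at A contains: A, B, E
Count = 3

Answer: 3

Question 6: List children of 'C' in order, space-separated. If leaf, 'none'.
Node C's children (from adjacency): G

Answer: G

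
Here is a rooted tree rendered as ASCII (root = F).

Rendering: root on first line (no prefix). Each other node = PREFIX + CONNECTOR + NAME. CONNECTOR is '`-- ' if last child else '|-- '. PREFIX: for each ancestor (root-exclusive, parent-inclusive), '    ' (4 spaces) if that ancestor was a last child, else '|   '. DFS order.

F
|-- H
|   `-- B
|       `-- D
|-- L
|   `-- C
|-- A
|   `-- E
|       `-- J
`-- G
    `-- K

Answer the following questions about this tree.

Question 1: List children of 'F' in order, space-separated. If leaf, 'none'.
Node F's children (from adjacency): H, L, A, G

Answer: H L A G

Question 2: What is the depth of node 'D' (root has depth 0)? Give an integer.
Answer: 3

Derivation:
Path from root to D: F -> H -> B -> D
Depth = number of edges = 3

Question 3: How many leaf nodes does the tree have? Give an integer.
Answer: 4

Derivation:
Leaves (nodes with no children): C, D, J, K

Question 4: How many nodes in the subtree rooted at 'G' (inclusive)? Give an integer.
Subtree rooted at G contains: G, K
Count = 2

Answer: 2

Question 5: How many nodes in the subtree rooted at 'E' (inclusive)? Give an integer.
Answer: 2

Derivation:
Subtree rooted at E contains: E, J
Count = 2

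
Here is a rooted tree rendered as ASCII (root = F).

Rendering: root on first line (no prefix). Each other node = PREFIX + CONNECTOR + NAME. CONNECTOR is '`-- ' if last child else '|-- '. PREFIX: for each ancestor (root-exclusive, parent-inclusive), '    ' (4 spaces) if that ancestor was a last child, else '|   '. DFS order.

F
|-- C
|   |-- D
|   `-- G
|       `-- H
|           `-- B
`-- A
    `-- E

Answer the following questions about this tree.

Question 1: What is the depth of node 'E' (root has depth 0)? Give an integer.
Answer: 2

Derivation:
Path from root to E: F -> A -> E
Depth = number of edges = 2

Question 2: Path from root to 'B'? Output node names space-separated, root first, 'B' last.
Answer: F C G H B

Derivation:
Walk down from root: F -> C -> G -> H -> B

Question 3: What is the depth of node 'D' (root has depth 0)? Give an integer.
Path from root to D: F -> C -> D
Depth = number of edges = 2

Answer: 2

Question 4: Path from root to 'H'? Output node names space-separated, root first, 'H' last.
Answer: F C G H

Derivation:
Walk down from root: F -> C -> G -> H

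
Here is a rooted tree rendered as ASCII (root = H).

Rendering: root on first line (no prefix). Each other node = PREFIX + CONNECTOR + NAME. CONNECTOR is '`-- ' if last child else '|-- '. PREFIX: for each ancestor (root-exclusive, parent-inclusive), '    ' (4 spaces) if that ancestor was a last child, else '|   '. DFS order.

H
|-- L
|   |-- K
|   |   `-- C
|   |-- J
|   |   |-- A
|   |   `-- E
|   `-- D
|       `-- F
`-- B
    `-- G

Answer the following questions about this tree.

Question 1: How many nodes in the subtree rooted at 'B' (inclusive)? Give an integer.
Answer: 2

Derivation:
Subtree rooted at B contains: B, G
Count = 2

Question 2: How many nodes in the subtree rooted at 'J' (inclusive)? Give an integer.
Answer: 3

Derivation:
Subtree rooted at J contains: A, E, J
Count = 3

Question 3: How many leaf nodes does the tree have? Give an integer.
Answer: 5

Derivation:
Leaves (nodes with no children): A, C, E, F, G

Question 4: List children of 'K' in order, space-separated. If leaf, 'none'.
Node K's children (from adjacency): C

Answer: C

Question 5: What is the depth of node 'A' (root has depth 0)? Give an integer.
Answer: 3

Derivation:
Path from root to A: H -> L -> J -> A
Depth = number of edges = 3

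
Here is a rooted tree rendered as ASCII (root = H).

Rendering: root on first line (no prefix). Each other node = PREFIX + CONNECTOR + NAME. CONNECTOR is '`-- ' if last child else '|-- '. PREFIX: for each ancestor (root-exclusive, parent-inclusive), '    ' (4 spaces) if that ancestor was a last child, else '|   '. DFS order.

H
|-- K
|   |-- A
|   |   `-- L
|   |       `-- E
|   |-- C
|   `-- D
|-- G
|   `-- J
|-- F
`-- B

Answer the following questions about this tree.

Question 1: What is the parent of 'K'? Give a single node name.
Answer: H

Derivation:
Scan adjacency: K appears as child of H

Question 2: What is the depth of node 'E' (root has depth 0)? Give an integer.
Path from root to E: H -> K -> A -> L -> E
Depth = number of edges = 4

Answer: 4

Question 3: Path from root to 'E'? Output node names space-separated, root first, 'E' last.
Answer: H K A L E

Derivation:
Walk down from root: H -> K -> A -> L -> E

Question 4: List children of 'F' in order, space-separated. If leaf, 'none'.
Node F's children (from adjacency): (leaf)

Answer: none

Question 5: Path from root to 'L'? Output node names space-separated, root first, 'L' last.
Walk down from root: H -> K -> A -> L

Answer: H K A L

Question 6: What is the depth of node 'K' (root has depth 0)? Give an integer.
Answer: 1

Derivation:
Path from root to K: H -> K
Depth = number of edges = 1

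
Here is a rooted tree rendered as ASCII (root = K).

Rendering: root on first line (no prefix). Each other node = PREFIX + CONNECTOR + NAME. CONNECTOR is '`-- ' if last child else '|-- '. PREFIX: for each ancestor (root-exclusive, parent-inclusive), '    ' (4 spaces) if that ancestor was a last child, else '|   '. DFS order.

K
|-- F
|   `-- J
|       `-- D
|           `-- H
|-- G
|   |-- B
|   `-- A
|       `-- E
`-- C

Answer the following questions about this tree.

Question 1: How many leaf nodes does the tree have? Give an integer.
Answer: 4

Derivation:
Leaves (nodes with no children): B, C, E, H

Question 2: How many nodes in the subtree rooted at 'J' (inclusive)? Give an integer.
Subtree rooted at J contains: D, H, J
Count = 3

Answer: 3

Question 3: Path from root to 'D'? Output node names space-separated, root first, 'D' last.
Answer: K F J D

Derivation:
Walk down from root: K -> F -> J -> D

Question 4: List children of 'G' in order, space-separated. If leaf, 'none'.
Node G's children (from adjacency): B, A

Answer: B A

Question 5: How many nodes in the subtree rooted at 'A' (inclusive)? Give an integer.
Answer: 2

Derivation:
Subtree rooted at A contains: A, E
Count = 2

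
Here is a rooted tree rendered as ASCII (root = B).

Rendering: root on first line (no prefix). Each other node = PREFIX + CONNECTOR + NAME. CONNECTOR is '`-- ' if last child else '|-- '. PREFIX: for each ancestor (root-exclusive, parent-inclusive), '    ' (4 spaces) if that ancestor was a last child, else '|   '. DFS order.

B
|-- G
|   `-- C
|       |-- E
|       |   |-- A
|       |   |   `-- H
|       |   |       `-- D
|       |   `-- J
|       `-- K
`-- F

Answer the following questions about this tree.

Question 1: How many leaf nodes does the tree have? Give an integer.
Answer: 4

Derivation:
Leaves (nodes with no children): D, F, J, K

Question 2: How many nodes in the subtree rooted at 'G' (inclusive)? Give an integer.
Answer: 8

Derivation:
Subtree rooted at G contains: A, C, D, E, G, H, J, K
Count = 8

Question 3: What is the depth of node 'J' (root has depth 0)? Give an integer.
Path from root to J: B -> G -> C -> E -> J
Depth = number of edges = 4

Answer: 4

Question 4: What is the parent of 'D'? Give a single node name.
Scan adjacency: D appears as child of H

Answer: H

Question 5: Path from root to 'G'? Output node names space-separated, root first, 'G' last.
Walk down from root: B -> G

Answer: B G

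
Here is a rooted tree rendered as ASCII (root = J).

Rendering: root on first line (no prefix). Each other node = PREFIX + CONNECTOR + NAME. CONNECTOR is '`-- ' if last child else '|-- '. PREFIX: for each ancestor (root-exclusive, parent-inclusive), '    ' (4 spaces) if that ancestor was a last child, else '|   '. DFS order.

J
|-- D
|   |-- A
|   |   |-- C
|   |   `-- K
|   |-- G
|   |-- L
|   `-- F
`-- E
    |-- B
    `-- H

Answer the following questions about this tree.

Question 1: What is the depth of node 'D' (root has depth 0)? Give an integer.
Path from root to D: J -> D
Depth = number of edges = 1

Answer: 1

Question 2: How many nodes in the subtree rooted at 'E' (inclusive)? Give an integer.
Answer: 3

Derivation:
Subtree rooted at E contains: B, E, H
Count = 3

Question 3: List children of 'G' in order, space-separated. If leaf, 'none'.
Node G's children (from adjacency): (leaf)

Answer: none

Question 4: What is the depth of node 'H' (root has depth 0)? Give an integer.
Answer: 2

Derivation:
Path from root to H: J -> E -> H
Depth = number of edges = 2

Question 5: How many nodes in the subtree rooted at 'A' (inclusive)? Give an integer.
Answer: 3

Derivation:
Subtree rooted at A contains: A, C, K
Count = 3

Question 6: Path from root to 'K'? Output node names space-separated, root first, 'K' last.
Answer: J D A K

Derivation:
Walk down from root: J -> D -> A -> K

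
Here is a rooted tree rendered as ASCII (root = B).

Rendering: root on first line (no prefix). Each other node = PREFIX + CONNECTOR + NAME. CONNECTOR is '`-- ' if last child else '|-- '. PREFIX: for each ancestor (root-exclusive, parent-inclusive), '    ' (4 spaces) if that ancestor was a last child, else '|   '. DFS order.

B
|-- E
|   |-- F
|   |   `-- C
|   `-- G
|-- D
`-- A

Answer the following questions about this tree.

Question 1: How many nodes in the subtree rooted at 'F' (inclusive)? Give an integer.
Subtree rooted at F contains: C, F
Count = 2

Answer: 2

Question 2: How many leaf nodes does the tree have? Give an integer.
Leaves (nodes with no children): A, C, D, G

Answer: 4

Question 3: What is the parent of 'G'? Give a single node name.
Answer: E

Derivation:
Scan adjacency: G appears as child of E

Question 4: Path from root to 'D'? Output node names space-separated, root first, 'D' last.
Answer: B D

Derivation:
Walk down from root: B -> D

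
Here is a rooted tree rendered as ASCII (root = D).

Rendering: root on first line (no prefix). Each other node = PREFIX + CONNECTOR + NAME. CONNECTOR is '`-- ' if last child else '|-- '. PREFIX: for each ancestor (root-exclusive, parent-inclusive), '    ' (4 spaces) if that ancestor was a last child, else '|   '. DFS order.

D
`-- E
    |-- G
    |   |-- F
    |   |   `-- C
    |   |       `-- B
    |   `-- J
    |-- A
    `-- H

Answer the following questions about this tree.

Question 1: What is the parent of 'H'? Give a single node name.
Answer: E

Derivation:
Scan adjacency: H appears as child of E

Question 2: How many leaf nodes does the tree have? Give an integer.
Leaves (nodes with no children): A, B, H, J

Answer: 4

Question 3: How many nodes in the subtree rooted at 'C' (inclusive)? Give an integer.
Answer: 2

Derivation:
Subtree rooted at C contains: B, C
Count = 2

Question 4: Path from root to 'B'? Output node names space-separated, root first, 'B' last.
Walk down from root: D -> E -> G -> F -> C -> B

Answer: D E G F C B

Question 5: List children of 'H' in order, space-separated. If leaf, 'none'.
Node H's children (from adjacency): (leaf)

Answer: none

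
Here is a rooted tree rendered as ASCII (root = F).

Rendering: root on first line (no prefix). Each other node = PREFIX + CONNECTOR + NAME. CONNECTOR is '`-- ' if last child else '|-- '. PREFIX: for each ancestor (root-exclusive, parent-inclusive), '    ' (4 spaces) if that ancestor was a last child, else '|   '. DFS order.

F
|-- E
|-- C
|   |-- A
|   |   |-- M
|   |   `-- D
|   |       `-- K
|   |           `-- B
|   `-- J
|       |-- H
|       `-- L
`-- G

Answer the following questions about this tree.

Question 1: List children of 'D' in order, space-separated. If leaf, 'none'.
Answer: K

Derivation:
Node D's children (from adjacency): K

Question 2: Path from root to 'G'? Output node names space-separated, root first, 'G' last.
Answer: F G

Derivation:
Walk down from root: F -> G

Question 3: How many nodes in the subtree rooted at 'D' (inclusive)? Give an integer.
Subtree rooted at D contains: B, D, K
Count = 3

Answer: 3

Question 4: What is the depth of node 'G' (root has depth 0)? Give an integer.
Answer: 1

Derivation:
Path from root to G: F -> G
Depth = number of edges = 1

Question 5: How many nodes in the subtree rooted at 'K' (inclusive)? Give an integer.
Answer: 2

Derivation:
Subtree rooted at K contains: B, K
Count = 2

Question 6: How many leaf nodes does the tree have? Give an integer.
Answer: 6

Derivation:
Leaves (nodes with no children): B, E, G, H, L, M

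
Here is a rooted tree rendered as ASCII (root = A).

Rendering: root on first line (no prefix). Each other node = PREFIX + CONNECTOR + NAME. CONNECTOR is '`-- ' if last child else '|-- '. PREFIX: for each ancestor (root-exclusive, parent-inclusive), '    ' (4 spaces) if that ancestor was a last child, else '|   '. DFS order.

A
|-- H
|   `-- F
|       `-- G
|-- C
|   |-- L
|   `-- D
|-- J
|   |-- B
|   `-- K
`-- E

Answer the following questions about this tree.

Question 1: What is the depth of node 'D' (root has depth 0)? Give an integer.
Path from root to D: A -> C -> D
Depth = number of edges = 2

Answer: 2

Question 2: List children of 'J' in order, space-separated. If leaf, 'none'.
Answer: B K

Derivation:
Node J's children (from adjacency): B, K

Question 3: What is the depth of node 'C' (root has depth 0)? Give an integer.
Path from root to C: A -> C
Depth = number of edges = 1

Answer: 1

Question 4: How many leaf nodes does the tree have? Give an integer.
Leaves (nodes with no children): B, D, E, G, K, L

Answer: 6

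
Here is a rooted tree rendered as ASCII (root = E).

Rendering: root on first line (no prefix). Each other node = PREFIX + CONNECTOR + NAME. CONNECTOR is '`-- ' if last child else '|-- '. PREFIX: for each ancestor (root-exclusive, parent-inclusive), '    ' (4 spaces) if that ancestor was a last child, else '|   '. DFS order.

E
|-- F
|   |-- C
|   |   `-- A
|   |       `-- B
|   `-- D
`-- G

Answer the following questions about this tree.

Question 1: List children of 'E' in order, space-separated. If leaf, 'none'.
Answer: F G

Derivation:
Node E's children (from adjacency): F, G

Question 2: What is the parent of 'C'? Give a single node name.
Scan adjacency: C appears as child of F

Answer: F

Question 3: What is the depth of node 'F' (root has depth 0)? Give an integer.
Path from root to F: E -> F
Depth = number of edges = 1

Answer: 1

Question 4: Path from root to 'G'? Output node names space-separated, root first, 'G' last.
Walk down from root: E -> G

Answer: E G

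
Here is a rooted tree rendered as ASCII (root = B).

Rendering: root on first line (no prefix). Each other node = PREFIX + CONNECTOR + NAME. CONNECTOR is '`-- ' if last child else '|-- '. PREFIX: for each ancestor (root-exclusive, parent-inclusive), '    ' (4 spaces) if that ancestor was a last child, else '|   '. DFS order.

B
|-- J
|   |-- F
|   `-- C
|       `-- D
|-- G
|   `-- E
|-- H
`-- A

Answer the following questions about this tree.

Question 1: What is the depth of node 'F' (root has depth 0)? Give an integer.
Path from root to F: B -> J -> F
Depth = number of edges = 2

Answer: 2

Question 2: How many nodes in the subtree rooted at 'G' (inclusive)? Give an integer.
Subtree rooted at G contains: E, G
Count = 2

Answer: 2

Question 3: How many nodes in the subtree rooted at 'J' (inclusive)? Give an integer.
Answer: 4

Derivation:
Subtree rooted at J contains: C, D, F, J
Count = 4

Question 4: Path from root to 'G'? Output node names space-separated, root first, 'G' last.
Answer: B G

Derivation:
Walk down from root: B -> G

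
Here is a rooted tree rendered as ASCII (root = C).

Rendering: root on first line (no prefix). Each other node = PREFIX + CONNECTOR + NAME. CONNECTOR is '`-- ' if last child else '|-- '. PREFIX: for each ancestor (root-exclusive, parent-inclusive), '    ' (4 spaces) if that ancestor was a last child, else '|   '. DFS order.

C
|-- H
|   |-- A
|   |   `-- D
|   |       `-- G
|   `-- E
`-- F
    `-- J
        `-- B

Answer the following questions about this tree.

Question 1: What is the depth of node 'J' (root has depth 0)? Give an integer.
Answer: 2

Derivation:
Path from root to J: C -> F -> J
Depth = number of edges = 2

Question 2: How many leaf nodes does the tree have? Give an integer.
Answer: 3

Derivation:
Leaves (nodes with no children): B, E, G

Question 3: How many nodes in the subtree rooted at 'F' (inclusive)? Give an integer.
Answer: 3

Derivation:
Subtree rooted at F contains: B, F, J
Count = 3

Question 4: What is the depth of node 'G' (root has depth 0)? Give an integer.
Path from root to G: C -> H -> A -> D -> G
Depth = number of edges = 4

Answer: 4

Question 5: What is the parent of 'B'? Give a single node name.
Scan adjacency: B appears as child of J

Answer: J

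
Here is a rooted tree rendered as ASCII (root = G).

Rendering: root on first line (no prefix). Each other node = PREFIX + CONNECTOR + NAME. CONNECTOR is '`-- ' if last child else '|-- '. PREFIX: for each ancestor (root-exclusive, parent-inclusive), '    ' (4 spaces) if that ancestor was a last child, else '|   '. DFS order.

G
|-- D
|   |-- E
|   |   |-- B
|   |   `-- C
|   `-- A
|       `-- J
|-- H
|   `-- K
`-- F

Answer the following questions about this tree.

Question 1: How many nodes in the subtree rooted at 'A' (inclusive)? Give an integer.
Subtree rooted at A contains: A, J
Count = 2

Answer: 2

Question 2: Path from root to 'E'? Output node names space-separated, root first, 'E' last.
Walk down from root: G -> D -> E

Answer: G D E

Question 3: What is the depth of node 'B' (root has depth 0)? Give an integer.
Answer: 3

Derivation:
Path from root to B: G -> D -> E -> B
Depth = number of edges = 3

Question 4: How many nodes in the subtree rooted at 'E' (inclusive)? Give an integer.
Subtree rooted at E contains: B, C, E
Count = 3

Answer: 3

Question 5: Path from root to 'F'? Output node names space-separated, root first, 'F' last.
Walk down from root: G -> F

Answer: G F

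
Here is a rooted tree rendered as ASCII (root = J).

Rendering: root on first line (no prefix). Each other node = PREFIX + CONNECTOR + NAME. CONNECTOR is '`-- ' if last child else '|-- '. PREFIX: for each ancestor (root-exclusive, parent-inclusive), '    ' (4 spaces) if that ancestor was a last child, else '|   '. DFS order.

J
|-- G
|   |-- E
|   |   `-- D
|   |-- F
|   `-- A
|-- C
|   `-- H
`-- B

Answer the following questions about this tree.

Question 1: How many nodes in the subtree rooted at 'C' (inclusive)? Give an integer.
Subtree rooted at C contains: C, H
Count = 2

Answer: 2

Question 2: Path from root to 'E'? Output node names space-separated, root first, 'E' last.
Walk down from root: J -> G -> E

Answer: J G E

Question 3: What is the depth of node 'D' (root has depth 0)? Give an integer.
Path from root to D: J -> G -> E -> D
Depth = number of edges = 3

Answer: 3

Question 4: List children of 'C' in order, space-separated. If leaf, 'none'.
Answer: H

Derivation:
Node C's children (from adjacency): H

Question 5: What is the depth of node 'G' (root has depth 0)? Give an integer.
Answer: 1

Derivation:
Path from root to G: J -> G
Depth = number of edges = 1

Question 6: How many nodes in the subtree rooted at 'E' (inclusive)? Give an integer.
Subtree rooted at E contains: D, E
Count = 2

Answer: 2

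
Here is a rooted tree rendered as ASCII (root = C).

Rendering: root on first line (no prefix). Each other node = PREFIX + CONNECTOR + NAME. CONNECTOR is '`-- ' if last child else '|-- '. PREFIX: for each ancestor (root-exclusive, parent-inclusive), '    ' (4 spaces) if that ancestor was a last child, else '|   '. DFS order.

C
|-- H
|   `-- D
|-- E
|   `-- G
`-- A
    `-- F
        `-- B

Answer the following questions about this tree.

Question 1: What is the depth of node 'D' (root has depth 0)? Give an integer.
Path from root to D: C -> H -> D
Depth = number of edges = 2

Answer: 2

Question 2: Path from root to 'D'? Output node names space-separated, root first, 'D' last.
Answer: C H D

Derivation:
Walk down from root: C -> H -> D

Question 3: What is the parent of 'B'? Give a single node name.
Scan adjacency: B appears as child of F

Answer: F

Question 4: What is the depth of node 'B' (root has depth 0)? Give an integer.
Path from root to B: C -> A -> F -> B
Depth = number of edges = 3

Answer: 3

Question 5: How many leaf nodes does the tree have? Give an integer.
Answer: 3

Derivation:
Leaves (nodes with no children): B, D, G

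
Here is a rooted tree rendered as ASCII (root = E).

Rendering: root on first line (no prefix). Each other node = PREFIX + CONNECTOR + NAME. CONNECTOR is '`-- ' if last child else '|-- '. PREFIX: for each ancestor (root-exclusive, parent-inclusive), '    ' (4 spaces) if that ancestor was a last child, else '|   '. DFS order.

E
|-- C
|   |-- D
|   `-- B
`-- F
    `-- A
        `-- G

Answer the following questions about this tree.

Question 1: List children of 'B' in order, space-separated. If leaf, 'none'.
Answer: none

Derivation:
Node B's children (from adjacency): (leaf)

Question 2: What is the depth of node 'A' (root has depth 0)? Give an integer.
Path from root to A: E -> F -> A
Depth = number of edges = 2

Answer: 2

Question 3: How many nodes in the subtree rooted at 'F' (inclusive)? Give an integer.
Answer: 3

Derivation:
Subtree rooted at F contains: A, F, G
Count = 3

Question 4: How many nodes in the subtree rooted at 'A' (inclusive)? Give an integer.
Subtree rooted at A contains: A, G
Count = 2

Answer: 2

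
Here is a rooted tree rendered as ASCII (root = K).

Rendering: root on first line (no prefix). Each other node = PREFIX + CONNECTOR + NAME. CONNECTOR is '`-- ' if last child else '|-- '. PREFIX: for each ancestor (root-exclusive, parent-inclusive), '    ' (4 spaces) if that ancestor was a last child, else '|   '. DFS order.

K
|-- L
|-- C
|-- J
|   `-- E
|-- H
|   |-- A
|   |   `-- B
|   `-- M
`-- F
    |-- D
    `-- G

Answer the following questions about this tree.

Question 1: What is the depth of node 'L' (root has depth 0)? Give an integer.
Answer: 1

Derivation:
Path from root to L: K -> L
Depth = number of edges = 1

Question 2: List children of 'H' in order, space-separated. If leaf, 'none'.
Node H's children (from adjacency): A, M

Answer: A M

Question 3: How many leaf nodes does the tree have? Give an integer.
Answer: 7

Derivation:
Leaves (nodes with no children): B, C, D, E, G, L, M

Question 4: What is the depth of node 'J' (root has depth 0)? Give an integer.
Answer: 1

Derivation:
Path from root to J: K -> J
Depth = number of edges = 1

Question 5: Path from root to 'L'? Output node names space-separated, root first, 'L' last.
Answer: K L

Derivation:
Walk down from root: K -> L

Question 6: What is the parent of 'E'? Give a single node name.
Scan adjacency: E appears as child of J

Answer: J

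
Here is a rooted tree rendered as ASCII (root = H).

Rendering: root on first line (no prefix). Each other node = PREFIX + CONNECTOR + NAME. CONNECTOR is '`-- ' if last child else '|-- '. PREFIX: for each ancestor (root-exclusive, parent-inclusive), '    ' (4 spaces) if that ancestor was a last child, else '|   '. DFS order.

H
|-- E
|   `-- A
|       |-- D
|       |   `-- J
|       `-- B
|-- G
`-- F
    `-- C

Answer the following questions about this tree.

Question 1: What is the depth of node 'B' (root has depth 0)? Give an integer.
Path from root to B: H -> E -> A -> B
Depth = number of edges = 3

Answer: 3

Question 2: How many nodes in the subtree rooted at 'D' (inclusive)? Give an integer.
Subtree rooted at D contains: D, J
Count = 2

Answer: 2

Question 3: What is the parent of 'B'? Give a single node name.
Answer: A

Derivation:
Scan adjacency: B appears as child of A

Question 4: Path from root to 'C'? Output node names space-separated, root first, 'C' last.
Answer: H F C

Derivation:
Walk down from root: H -> F -> C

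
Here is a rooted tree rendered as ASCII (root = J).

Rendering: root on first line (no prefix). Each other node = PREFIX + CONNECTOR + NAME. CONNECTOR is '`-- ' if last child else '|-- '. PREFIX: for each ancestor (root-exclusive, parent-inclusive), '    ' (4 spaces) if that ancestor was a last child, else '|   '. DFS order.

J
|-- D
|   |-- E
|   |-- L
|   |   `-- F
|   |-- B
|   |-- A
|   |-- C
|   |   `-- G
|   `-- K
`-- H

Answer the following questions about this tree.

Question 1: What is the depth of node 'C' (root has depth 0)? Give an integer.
Answer: 2

Derivation:
Path from root to C: J -> D -> C
Depth = number of edges = 2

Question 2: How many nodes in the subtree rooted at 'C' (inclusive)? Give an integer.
Answer: 2

Derivation:
Subtree rooted at C contains: C, G
Count = 2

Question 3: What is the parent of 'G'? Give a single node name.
Scan adjacency: G appears as child of C

Answer: C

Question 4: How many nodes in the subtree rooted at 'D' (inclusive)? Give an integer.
Subtree rooted at D contains: A, B, C, D, E, F, G, K, L
Count = 9

Answer: 9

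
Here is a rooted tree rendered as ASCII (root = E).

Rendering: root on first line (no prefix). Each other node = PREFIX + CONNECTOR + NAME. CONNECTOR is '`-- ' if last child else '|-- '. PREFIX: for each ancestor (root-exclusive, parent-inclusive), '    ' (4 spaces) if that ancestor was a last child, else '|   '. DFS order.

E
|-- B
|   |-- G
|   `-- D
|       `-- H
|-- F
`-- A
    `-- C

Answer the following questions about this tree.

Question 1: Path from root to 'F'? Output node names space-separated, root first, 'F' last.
Walk down from root: E -> F

Answer: E F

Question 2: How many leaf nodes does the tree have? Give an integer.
Answer: 4

Derivation:
Leaves (nodes with no children): C, F, G, H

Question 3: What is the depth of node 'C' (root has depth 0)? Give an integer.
Path from root to C: E -> A -> C
Depth = number of edges = 2

Answer: 2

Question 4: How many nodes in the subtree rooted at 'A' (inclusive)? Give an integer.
Subtree rooted at A contains: A, C
Count = 2

Answer: 2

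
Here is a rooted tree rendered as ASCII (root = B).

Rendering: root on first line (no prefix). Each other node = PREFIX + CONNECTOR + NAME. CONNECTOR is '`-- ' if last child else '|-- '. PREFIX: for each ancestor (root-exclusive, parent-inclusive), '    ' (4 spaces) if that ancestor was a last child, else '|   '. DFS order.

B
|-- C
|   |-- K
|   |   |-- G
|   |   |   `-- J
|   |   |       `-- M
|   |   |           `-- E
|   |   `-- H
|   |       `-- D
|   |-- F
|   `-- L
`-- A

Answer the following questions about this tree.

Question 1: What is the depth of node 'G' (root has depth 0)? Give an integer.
Answer: 3

Derivation:
Path from root to G: B -> C -> K -> G
Depth = number of edges = 3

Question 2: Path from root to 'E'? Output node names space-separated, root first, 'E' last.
Answer: B C K G J M E

Derivation:
Walk down from root: B -> C -> K -> G -> J -> M -> E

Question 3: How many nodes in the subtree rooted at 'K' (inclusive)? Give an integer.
Answer: 7

Derivation:
Subtree rooted at K contains: D, E, G, H, J, K, M
Count = 7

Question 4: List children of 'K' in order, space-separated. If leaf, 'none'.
Answer: G H

Derivation:
Node K's children (from adjacency): G, H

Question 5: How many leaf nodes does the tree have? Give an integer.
Leaves (nodes with no children): A, D, E, F, L

Answer: 5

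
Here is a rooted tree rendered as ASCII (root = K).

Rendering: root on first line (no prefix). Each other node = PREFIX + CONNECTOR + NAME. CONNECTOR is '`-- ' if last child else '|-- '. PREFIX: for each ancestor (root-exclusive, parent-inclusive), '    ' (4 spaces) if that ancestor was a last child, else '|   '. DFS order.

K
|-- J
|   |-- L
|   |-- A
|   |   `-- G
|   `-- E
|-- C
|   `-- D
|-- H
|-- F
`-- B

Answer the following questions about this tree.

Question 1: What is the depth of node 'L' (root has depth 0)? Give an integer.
Answer: 2

Derivation:
Path from root to L: K -> J -> L
Depth = number of edges = 2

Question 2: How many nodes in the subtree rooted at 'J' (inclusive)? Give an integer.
Answer: 5

Derivation:
Subtree rooted at J contains: A, E, G, J, L
Count = 5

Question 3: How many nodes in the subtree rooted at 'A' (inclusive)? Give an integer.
Subtree rooted at A contains: A, G
Count = 2

Answer: 2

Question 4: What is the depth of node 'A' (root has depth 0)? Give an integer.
Path from root to A: K -> J -> A
Depth = number of edges = 2

Answer: 2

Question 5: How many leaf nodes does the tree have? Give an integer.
Leaves (nodes with no children): B, D, E, F, G, H, L

Answer: 7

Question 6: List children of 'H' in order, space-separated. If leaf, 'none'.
Answer: none

Derivation:
Node H's children (from adjacency): (leaf)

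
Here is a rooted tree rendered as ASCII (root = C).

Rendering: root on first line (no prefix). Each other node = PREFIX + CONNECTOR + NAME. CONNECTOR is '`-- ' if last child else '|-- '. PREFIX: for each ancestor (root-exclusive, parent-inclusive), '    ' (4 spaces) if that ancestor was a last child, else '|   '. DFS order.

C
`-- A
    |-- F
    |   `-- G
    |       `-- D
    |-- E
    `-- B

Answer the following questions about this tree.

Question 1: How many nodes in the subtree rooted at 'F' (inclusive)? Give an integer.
Answer: 3

Derivation:
Subtree rooted at F contains: D, F, G
Count = 3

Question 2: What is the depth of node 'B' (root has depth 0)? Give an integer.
Answer: 2

Derivation:
Path from root to B: C -> A -> B
Depth = number of edges = 2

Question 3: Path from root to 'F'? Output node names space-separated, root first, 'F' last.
Answer: C A F

Derivation:
Walk down from root: C -> A -> F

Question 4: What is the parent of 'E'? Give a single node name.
Scan adjacency: E appears as child of A

Answer: A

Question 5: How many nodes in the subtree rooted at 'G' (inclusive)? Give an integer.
Subtree rooted at G contains: D, G
Count = 2

Answer: 2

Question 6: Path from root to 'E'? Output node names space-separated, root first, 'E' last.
Walk down from root: C -> A -> E

Answer: C A E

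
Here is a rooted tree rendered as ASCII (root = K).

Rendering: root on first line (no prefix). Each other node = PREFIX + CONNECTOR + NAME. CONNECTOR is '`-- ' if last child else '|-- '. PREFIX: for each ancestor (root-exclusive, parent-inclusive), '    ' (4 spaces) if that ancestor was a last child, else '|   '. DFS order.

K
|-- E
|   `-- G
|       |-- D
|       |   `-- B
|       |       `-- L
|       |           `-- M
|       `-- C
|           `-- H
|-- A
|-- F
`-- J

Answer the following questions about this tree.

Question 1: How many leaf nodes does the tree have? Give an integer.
Answer: 5

Derivation:
Leaves (nodes with no children): A, F, H, J, M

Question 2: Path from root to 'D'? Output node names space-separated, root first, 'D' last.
Answer: K E G D

Derivation:
Walk down from root: K -> E -> G -> D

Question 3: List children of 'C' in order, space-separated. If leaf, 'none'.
Answer: H

Derivation:
Node C's children (from adjacency): H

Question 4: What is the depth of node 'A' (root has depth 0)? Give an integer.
Path from root to A: K -> A
Depth = number of edges = 1

Answer: 1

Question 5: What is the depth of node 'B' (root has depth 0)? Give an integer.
Answer: 4

Derivation:
Path from root to B: K -> E -> G -> D -> B
Depth = number of edges = 4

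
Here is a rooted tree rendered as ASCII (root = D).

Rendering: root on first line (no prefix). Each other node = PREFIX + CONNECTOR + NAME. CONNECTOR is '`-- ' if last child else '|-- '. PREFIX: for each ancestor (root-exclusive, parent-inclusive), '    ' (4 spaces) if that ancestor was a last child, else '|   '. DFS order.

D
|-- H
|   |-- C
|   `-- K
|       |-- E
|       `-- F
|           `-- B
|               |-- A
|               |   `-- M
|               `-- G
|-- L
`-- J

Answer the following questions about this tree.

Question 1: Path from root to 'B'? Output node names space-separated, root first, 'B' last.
Answer: D H K F B

Derivation:
Walk down from root: D -> H -> K -> F -> B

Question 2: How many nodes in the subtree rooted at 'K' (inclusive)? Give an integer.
Subtree rooted at K contains: A, B, E, F, G, K, M
Count = 7

Answer: 7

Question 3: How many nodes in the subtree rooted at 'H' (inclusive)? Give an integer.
Subtree rooted at H contains: A, B, C, E, F, G, H, K, M
Count = 9

Answer: 9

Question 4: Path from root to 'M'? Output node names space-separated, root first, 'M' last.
Answer: D H K F B A M

Derivation:
Walk down from root: D -> H -> K -> F -> B -> A -> M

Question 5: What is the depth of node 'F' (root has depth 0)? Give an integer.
Answer: 3

Derivation:
Path from root to F: D -> H -> K -> F
Depth = number of edges = 3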